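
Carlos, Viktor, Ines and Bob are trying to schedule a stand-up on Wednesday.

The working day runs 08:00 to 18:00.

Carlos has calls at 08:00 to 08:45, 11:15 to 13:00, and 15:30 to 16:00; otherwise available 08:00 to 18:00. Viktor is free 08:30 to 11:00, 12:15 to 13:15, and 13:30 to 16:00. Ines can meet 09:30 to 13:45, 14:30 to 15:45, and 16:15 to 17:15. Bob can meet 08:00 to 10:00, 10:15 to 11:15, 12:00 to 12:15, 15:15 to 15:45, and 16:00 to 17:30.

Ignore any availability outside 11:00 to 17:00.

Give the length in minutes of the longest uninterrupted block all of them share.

15 minutes

Carlos free within 08:00–18:00: 08:45–11:15, 13:00–15:30, 16:00–18:00.
Carlos ∩ Viktor: 08:45–11:00, 13:00–13:15, 13:30–15:30.
Carlos ∩ Viktor ∩ Ines: 09:30–11:00, 13:00–13:15, 13:30–13:45, 14:30–15:30.
Carlos ∩ Viktor ∩ Ines ∩ Bob: 09:30–10:00, 10:15–11:00, 15:15–15:30.
Restricted to 11:00–17:00: 15:15–15:30.
Single common window of 15 minutes.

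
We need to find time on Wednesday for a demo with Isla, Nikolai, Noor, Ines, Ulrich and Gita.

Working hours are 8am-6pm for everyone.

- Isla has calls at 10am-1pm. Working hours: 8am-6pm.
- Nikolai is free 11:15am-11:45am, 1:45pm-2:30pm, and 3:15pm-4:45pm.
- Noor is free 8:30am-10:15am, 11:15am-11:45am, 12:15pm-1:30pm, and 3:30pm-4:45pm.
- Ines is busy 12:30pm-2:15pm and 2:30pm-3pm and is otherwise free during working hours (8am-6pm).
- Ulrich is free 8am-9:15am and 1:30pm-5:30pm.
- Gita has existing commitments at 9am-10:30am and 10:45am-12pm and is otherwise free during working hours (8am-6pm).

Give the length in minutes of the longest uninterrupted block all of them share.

Isla free within 08:00–18:00: 08:00–10:00, 13:00–18:00.
Ines free within 08:00–18:00: 08:00–12:30, 14:15–14:30, 15:00–18:00.
Gita free within 08:00–18:00: 08:00–09:00, 10:30–10:45, 12:00–18:00.
Isla ∩ Nikolai: 13:45–14:30, 15:15–16:45.
Isla ∩ Nikolai ∩ Noor: 15:30–16:45.
Isla ∩ Nikolai ∩ Noor ∩ Ines: 15:30–16:45.
Isla ∩ Nikolai ∩ Noor ∩ Ines ∩ Ulrich: 15:30–16:45.
Isla ∩ Nikolai ∩ Noor ∩ Ines ∩ Ulrich ∩ Gita: 15:30–16:45.
Single common window of 75 minutes.

75 minutes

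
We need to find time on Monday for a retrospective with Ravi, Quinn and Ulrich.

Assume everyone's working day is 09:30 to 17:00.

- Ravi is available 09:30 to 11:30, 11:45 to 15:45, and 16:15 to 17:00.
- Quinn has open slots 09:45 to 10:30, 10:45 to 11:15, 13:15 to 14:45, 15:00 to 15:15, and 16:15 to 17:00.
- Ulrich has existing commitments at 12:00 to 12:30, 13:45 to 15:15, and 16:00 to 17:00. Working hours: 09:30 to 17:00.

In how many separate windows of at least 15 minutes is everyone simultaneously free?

3

Ulrich free within 09:30–17:00: 09:30–12:00, 12:30–13:45, 15:15–16:00.
Ravi ∩ Quinn: 09:45–10:30, 10:45–11:15, 13:15–14:45, 15:00–15:15, 16:15–17:00.
Ravi ∩ Quinn ∩ Ulrich: 09:45–10:30, 10:45–11:15, 13:15–13:45.
Windows ≥ 15 min: 09:45–10:30, 10:45–11:15, 13:15–13:45.
That's 3 windows.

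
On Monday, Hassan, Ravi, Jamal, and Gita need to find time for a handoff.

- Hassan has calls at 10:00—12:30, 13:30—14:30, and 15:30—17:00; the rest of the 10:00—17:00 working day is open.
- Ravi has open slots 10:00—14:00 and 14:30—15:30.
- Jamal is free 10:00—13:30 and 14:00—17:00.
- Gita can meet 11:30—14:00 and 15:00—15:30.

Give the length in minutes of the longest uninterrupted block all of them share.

60 minutes

Hassan free within 10:00–17:00: 12:30–13:30, 14:30–15:30.
Hassan ∩ Ravi: 12:30–13:30, 14:30–15:30.
Hassan ∩ Ravi ∩ Jamal: 12:30–13:30, 14:30–15:30.
Hassan ∩ Ravi ∩ Jamal ∩ Gita: 12:30–13:30, 15:00–15:30.
Common window lengths: 60, 30 min; longest is 60.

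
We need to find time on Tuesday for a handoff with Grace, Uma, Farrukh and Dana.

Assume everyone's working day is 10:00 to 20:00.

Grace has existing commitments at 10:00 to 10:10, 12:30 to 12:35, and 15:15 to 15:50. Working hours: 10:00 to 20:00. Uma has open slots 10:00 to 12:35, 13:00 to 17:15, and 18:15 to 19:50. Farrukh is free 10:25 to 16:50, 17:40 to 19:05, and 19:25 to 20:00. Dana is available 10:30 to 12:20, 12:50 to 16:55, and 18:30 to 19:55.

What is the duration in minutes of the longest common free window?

135 minutes

Grace free within 10:00–20:00: 10:10–12:30, 12:35–15:15, 15:50–20:00.
Grace ∩ Uma: 10:10–12:30, 13:00–15:15, 15:50–17:15, 18:15–19:50.
Grace ∩ Uma ∩ Farrukh: 10:25–12:30, 13:00–15:15, 15:50–16:50, 18:15–19:05, 19:25–19:50.
Grace ∩ Uma ∩ Farrukh ∩ Dana: 10:30–12:20, 13:00–15:15, 15:50–16:50, 18:30–19:05, 19:25–19:50.
Common window lengths: 110, 135, 60, 35, 25 min; longest is 135.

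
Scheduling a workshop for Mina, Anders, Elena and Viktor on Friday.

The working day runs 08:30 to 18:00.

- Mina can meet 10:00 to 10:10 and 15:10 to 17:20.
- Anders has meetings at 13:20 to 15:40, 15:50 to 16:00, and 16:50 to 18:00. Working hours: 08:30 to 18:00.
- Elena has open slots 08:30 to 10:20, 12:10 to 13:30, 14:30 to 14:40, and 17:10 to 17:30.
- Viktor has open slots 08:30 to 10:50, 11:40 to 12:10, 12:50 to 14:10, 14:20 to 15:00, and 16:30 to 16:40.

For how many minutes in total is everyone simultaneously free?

Anders free within 08:30–18:00: 08:30–13:20, 15:40–15:50, 16:00–16:50.
Mina ∩ Anders: 10:00–10:10, 15:40–15:50, 16:00–16:50.
Mina ∩ Anders ∩ Elena: 10:00–10:10.
Mina ∩ Anders ∩ Elena ∩ Viktor: 10:00–10:10.
Total common minutes: 10.

10 minutes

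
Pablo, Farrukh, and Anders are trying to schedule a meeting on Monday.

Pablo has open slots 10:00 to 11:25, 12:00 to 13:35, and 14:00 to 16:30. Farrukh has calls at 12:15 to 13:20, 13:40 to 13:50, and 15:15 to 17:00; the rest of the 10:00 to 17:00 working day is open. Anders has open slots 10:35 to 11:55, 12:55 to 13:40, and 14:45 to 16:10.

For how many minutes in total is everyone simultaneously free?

Farrukh free within 10:00–17:00: 10:00–12:15, 13:20–13:40, 13:50–15:15.
Pablo ∩ Farrukh: 10:00–11:25, 12:00–12:15, 13:20–13:35, 14:00–15:15.
Pablo ∩ Farrukh ∩ Anders: 10:35–11:25, 13:20–13:35, 14:45–15:15.
Total common minutes: 50 + 15 + 30 = 95.

95 minutes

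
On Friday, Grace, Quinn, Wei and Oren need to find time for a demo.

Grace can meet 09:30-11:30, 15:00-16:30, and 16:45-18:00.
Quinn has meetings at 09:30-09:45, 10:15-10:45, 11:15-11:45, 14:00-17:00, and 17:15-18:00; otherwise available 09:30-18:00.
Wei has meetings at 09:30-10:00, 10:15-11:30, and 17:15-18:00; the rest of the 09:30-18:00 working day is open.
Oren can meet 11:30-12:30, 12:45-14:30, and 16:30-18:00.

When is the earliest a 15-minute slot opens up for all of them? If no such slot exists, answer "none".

Quinn free within 09:30–18:00: 09:45–10:15, 10:45–11:15, 11:45–14:00, 17:00–17:15.
Wei free within 09:30–18:00: 10:00–10:15, 11:30–17:15.
Grace ∩ Quinn: 09:45–10:15, 10:45–11:15, 17:00–17:15.
Grace ∩ Quinn ∩ Wei: 10:00–10:15, 17:00–17:15.
Grace ∩ Quinn ∩ Wei ∩ Oren: 17:00–17:15.
Windows ≥ 15 min: 17:00–17:15.
Earliest such window starts at 17:00.

17:00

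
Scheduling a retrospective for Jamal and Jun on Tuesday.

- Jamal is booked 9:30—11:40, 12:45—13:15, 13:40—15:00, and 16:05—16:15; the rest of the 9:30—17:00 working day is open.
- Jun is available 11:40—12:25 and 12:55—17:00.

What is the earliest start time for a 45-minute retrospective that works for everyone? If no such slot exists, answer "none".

11:40

Jamal free within 09:30–17:00: 11:40–12:45, 13:15–13:40, 15:00–16:05, 16:15–17:00.
Jamal ∩ Jun: 11:40–12:25, 13:15–13:40, 15:00–16:05, 16:15–17:00.
Windows ≥ 45 min: 11:40–12:25, 15:00–16:05, 16:15–17:00.
Earliest such window starts at 11:40.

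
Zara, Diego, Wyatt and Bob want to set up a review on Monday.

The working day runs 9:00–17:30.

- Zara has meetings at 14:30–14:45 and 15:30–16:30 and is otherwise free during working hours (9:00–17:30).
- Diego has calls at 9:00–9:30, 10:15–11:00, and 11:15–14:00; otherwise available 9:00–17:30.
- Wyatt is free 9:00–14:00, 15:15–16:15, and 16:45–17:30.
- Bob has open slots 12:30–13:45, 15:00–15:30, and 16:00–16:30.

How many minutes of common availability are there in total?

15 minutes

Zara free within 09:00–17:30: 09:00–14:30, 14:45–15:30, 16:30–17:30.
Diego free within 09:00–17:30: 09:30–10:15, 11:00–11:15, 14:00–17:30.
Zara ∩ Diego: 09:30–10:15, 11:00–11:15, 14:00–14:30, 14:45–15:30, 16:30–17:30.
Zara ∩ Diego ∩ Wyatt: 09:30–10:15, 11:00–11:15, 15:15–15:30, 16:45–17:30.
Zara ∩ Diego ∩ Wyatt ∩ Bob: 15:15–15:30.
Total common minutes: 15.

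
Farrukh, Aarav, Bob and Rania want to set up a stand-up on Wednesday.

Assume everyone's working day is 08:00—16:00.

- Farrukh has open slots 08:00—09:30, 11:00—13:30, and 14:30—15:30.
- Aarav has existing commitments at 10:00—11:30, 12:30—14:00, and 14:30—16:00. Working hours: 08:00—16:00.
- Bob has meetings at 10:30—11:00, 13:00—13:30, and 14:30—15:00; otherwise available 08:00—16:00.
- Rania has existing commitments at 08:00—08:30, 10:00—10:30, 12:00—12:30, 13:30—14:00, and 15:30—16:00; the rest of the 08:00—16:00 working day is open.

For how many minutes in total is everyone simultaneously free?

90 minutes

Aarav free within 08:00–16:00: 08:00–10:00, 11:30–12:30, 14:00–14:30.
Bob free within 08:00–16:00: 08:00–10:30, 11:00–13:00, 13:30–14:30, 15:00–16:00.
Rania free within 08:00–16:00: 08:30–10:00, 10:30–12:00, 12:30–13:30, 14:00–15:30.
Farrukh ∩ Aarav: 08:00–09:30, 11:30–12:30.
Farrukh ∩ Aarav ∩ Bob: 08:00–09:30, 11:30–12:30.
Farrukh ∩ Aarav ∩ Bob ∩ Rania: 08:30–09:30, 11:30–12:00.
Total common minutes: 60 + 30 = 90.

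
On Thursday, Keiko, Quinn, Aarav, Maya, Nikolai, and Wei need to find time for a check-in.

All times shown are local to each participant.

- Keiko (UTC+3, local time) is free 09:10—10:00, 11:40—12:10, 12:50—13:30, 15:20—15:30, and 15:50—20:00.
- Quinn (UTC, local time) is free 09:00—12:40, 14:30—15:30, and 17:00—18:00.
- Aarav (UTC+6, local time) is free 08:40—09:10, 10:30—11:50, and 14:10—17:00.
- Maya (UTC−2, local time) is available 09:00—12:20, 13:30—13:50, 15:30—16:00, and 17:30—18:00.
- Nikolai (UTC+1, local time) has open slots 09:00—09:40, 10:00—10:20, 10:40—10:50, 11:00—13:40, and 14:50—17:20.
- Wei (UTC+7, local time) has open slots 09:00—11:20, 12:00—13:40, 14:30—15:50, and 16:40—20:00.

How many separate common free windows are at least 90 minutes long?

Keiko → UTC: 06:10–07:00, 08:40–09:10, 09:50–10:30, 12:20–12:30, 12:50–17:00.
Quinn → UTC: 09:00–12:40, 14:30–15:30, 17:00–18:00.
Aarav → UTC: 02:40–03:10, 04:30–05:50, 08:10–11:00.
Maya → UTC: 11:00–14:20, 15:30–15:50, 17:30–18:00, 19:30–20:00.
Nikolai → UTC: 08:00–08:40, 09:00–09:20, 09:40–09:50, 10:00–12:40, 13:50–16:20.
Wei → UTC: 02:00–04:20, 05:00–06:40, 07:30–08:50, 09:40–13:00.
Keiko ∩ Quinn: 09:00–09:10, 09:50–10:30, 12:20–12:30, 14:30–15:30.
Keiko ∩ Quinn ∩ Aarav: 09:00–09:10, 09:50–10:30.
Keiko ∩ Quinn ∩ Aarav ∩ Maya: (none).
Keiko ∩ Quinn ∩ Aarav ∩ Maya ∩ Nikolai: (none).
Keiko ∩ Quinn ∩ Aarav ∩ Maya ∩ Nikolai ∩ Wei: (none).
Windows ≥ 90 min: (none).
That's 0 windows.

0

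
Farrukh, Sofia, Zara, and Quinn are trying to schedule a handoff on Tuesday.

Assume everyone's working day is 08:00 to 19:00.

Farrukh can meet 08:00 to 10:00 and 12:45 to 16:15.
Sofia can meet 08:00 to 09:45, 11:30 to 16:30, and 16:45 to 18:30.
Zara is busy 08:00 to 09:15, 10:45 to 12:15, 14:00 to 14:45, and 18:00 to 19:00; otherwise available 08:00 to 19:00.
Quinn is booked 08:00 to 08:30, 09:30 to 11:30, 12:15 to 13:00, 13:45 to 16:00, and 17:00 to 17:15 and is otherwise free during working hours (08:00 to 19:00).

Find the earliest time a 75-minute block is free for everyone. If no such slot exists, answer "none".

none

Zara free within 08:00–19:00: 09:15–10:45, 12:15–14:00, 14:45–18:00.
Quinn free within 08:00–19:00: 08:30–09:30, 11:30–12:15, 13:00–13:45, 16:00–17:00, 17:15–19:00.
Farrukh ∩ Sofia: 08:00–09:45, 12:45–16:15.
Farrukh ∩ Sofia ∩ Zara: 09:15–09:45, 12:45–14:00, 14:45–16:15.
Farrukh ∩ Sofia ∩ Zara ∩ Quinn: 09:15–09:30, 13:00–13:45, 16:00–16:15.
Windows ≥ 75 min: (none).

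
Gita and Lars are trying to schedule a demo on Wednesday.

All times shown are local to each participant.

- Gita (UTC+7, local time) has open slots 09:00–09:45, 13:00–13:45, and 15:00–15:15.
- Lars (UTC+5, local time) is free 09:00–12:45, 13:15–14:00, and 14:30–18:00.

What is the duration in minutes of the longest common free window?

Gita → UTC: 02:00–02:45, 06:00–06:45, 08:00–08:15.
Lars → UTC: 04:00–07:45, 08:15–09:00, 09:30–13:00.
Gita ∩ Lars: 06:00–06:45.
Single common window of 45 minutes.

45 minutes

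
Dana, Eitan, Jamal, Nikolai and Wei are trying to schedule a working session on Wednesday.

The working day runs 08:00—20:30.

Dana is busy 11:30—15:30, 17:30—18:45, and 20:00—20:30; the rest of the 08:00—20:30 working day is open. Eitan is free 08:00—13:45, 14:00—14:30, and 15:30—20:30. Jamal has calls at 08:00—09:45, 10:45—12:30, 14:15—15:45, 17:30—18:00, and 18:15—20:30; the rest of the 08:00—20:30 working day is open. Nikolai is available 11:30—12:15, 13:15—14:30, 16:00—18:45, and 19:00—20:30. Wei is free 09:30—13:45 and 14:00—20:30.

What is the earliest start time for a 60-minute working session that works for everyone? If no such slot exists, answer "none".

Dana free within 08:00–20:30: 08:00–11:30, 15:30–17:30, 18:45–20:00.
Jamal free within 08:00–20:30: 09:45–10:45, 12:30–14:15, 15:45–17:30, 18:00–18:15.
Dana ∩ Eitan: 08:00–11:30, 15:30–17:30, 18:45–20:00.
Dana ∩ Eitan ∩ Jamal: 09:45–10:45, 15:45–17:30.
Dana ∩ Eitan ∩ Jamal ∩ Nikolai: 16:00–17:30.
Dana ∩ Eitan ∩ Jamal ∩ Nikolai ∩ Wei: 16:00–17:30.
Windows ≥ 60 min: 16:00–17:30.
Earliest such window starts at 16:00.

16:00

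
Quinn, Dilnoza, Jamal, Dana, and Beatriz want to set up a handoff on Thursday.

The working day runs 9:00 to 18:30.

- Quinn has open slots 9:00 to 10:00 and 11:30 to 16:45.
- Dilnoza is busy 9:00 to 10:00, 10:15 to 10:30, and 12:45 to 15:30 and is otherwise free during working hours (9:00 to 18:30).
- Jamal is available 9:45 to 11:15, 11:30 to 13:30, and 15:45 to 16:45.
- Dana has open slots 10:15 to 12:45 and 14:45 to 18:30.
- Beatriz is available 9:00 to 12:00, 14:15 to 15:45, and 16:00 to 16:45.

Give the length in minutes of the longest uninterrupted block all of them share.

Dilnoza free within 09:00–18:30: 10:00–10:15, 10:30–12:45, 15:30–18:30.
Quinn ∩ Dilnoza: 11:30–12:45, 15:30–16:45.
Quinn ∩ Dilnoza ∩ Jamal: 11:30–12:45, 15:45–16:45.
Quinn ∩ Dilnoza ∩ Jamal ∩ Dana: 11:30–12:45, 15:45–16:45.
Quinn ∩ Dilnoza ∩ Jamal ∩ Dana ∩ Beatriz: 11:30–12:00, 16:00–16:45.
Common window lengths: 30, 45 min; longest is 45.

45 minutes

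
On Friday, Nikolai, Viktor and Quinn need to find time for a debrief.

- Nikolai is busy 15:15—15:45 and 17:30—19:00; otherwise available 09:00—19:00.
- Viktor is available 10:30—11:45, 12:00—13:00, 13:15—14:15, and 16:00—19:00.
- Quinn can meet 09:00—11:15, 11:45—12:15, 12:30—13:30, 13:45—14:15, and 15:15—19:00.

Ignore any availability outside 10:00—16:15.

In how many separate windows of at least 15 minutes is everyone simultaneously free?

6

Nikolai free within 09:00–19:00: 09:00–15:15, 15:45–17:30.
Nikolai ∩ Viktor: 10:30–11:45, 12:00–13:00, 13:15–14:15, 16:00–17:30.
Nikolai ∩ Viktor ∩ Quinn: 10:30–11:15, 12:00–12:15, 12:30–13:00, 13:15–13:30, 13:45–14:15, 16:00–17:30.
Restricted to 10:00–16:15: 10:30–11:15, 12:00–12:15, 12:30–13:00, 13:15–13:30, 13:45–14:15, 16:00–16:15.
Windows ≥ 15 min: 10:30–11:15, 12:00–12:15, 12:30–13:00, 13:15–13:30, 13:45–14:15, 16:00–16:15.
That's 6 windows.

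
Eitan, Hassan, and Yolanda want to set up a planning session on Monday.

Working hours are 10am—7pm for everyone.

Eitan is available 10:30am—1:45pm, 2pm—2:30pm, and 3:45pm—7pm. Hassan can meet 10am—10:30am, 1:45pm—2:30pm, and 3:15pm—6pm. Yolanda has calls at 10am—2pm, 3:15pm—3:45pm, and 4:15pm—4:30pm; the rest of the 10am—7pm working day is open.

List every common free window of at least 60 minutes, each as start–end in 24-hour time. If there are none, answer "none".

16:30–18:00

Yolanda free within 10:00–19:00: 14:00–15:15, 15:45–16:15, 16:30–19:00.
Eitan ∩ Hassan: 14:00–14:30, 15:45–18:00.
Eitan ∩ Hassan ∩ Yolanda: 14:00–14:30, 15:45–16:15, 16:30–18:00.
Windows ≥ 60 min: 16:30–18:00.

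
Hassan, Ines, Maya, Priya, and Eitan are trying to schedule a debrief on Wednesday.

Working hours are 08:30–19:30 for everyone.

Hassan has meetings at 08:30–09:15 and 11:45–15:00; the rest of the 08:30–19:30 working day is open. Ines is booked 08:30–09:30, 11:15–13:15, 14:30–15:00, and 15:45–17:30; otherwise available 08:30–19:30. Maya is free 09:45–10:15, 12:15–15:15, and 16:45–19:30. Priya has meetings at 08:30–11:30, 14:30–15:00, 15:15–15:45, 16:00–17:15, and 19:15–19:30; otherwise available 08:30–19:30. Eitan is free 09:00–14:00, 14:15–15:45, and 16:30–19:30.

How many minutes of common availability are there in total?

120 minutes

Hassan free within 08:30–19:30: 09:15–11:45, 15:00–19:30.
Ines free within 08:30–19:30: 09:30–11:15, 13:15–14:30, 15:00–15:45, 17:30–19:30.
Priya free within 08:30–19:30: 11:30–14:30, 15:00–15:15, 15:45–16:00, 17:15–19:15.
Hassan ∩ Ines: 09:30–11:15, 15:00–15:45, 17:30–19:30.
Hassan ∩ Ines ∩ Maya: 09:45–10:15, 15:00–15:15, 17:30–19:30.
Hassan ∩ Ines ∩ Maya ∩ Priya: 15:00–15:15, 17:30–19:15.
Hassan ∩ Ines ∩ Maya ∩ Priya ∩ Eitan: 15:00–15:15, 17:30–19:15.
Total common minutes: 15 + 105 = 120.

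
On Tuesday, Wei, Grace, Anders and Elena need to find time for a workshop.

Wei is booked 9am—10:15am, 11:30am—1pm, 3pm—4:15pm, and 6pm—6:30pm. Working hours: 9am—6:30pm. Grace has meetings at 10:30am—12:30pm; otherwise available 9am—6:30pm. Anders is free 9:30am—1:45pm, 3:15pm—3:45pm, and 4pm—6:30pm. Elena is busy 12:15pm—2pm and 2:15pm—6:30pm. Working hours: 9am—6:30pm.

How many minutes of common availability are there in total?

Wei free within 09:00–18:30: 10:15–11:30, 13:00–15:00, 16:15–18:00.
Grace free within 09:00–18:30: 09:00–10:30, 12:30–18:30.
Elena free within 09:00–18:30: 09:00–12:15, 14:00–14:15.
Wei ∩ Grace: 10:15–10:30, 13:00–15:00, 16:15–18:00.
Wei ∩ Grace ∩ Anders: 10:15–10:30, 13:00–13:45, 16:15–18:00.
Wei ∩ Grace ∩ Anders ∩ Elena: 10:15–10:30.
Total common minutes: 15.

15 minutes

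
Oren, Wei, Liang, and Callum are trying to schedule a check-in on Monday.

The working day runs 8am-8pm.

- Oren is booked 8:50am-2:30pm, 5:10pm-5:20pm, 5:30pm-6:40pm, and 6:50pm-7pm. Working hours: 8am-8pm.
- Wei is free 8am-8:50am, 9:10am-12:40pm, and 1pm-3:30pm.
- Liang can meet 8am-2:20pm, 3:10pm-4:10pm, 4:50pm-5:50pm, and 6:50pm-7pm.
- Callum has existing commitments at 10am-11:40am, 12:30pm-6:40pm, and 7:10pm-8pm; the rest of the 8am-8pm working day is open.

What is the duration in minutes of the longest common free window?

50 minutes

Oren free within 08:00–20:00: 08:00–08:50, 14:30–17:10, 17:20–17:30, 18:40–18:50, 19:00–20:00.
Callum free within 08:00–20:00: 08:00–10:00, 11:40–12:30, 18:40–19:10.
Oren ∩ Wei: 08:00–08:50, 14:30–15:30.
Oren ∩ Wei ∩ Liang: 08:00–08:50, 15:10–15:30.
Oren ∩ Wei ∩ Liang ∩ Callum: 08:00–08:50.
Single common window of 50 minutes.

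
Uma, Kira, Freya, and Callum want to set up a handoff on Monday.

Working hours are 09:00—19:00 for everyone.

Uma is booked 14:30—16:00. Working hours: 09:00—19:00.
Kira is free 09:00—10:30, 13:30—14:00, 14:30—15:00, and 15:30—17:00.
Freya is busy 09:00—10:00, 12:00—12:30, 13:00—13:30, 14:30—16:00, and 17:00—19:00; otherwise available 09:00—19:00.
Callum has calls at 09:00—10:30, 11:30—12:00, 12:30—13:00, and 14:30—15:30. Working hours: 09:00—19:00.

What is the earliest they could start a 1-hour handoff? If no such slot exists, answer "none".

16:00

Uma free within 09:00–19:00: 09:00–14:30, 16:00–19:00.
Freya free within 09:00–19:00: 10:00–12:00, 12:30–13:00, 13:30–14:30, 16:00–17:00.
Callum free within 09:00–19:00: 10:30–11:30, 12:00–12:30, 13:00–14:30, 15:30–19:00.
Uma ∩ Kira: 09:00–10:30, 13:30–14:00, 16:00–17:00.
Uma ∩ Kira ∩ Freya: 10:00–10:30, 13:30–14:00, 16:00–17:00.
Uma ∩ Kira ∩ Freya ∩ Callum: 13:30–14:00, 16:00–17:00.
Windows ≥ 60 min: 16:00–17:00.
Earliest such window starts at 16:00.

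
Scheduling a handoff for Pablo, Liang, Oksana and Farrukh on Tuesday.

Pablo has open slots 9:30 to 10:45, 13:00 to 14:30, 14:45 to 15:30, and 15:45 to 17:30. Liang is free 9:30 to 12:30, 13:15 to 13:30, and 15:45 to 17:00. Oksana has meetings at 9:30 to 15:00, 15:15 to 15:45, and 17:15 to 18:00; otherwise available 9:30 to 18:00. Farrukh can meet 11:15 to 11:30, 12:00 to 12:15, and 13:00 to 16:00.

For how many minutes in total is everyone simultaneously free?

15 minutes

Oksana free within 09:30–18:00: 15:00–15:15, 15:45–17:15.
Pablo ∩ Liang: 09:30–10:45, 13:15–13:30, 15:45–17:00.
Pablo ∩ Liang ∩ Oksana: 15:45–17:00.
Pablo ∩ Liang ∩ Oksana ∩ Farrukh: 15:45–16:00.
Total common minutes: 15.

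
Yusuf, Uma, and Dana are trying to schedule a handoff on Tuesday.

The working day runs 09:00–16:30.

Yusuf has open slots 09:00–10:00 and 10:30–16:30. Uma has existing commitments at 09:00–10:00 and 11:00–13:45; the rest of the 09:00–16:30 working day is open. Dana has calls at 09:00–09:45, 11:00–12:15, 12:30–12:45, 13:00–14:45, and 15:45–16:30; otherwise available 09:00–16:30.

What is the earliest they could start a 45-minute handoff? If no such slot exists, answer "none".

14:45

Uma free within 09:00–16:30: 10:00–11:00, 13:45–16:30.
Dana free within 09:00–16:30: 09:45–11:00, 12:15–12:30, 12:45–13:00, 14:45–15:45.
Yusuf ∩ Uma: 10:30–11:00, 13:45–16:30.
Yusuf ∩ Uma ∩ Dana: 10:30–11:00, 14:45–15:45.
Windows ≥ 45 min: 14:45–15:45.
Earliest such window starts at 14:45.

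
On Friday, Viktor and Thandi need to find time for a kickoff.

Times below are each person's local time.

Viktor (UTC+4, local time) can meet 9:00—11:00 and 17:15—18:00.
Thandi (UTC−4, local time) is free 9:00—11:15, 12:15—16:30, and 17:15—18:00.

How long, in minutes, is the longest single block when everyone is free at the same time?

Viktor → UTC: 05:00–07:00, 13:15–14:00.
Thandi → UTC: 13:00–15:15, 16:15–20:30, 21:15–22:00.
Viktor ∩ Thandi: 13:15–14:00.
Single common window of 45 minutes.

45 minutes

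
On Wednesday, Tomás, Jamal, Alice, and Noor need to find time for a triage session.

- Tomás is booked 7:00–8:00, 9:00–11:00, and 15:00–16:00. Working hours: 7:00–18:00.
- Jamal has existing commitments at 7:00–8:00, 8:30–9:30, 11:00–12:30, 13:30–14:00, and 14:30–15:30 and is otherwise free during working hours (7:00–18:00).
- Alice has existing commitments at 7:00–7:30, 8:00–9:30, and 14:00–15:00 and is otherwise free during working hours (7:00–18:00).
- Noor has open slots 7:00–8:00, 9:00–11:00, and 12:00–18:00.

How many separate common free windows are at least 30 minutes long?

2

Tomás free within 07:00–18:00: 08:00–09:00, 11:00–15:00, 16:00–18:00.
Jamal free within 07:00–18:00: 08:00–08:30, 09:30–11:00, 12:30–13:30, 14:00–14:30, 15:30–18:00.
Alice free within 07:00–18:00: 07:30–08:00, 09:30–14:00, 15:00–18:00.
Tomás ∩ Jamal: 08:00–08:30, 12:30–13:30, 14:00–14:30, 16:00–18:00.
Tomás ∩ Jamal ∩ Alice: 12:30–13:30, 16:00–18:00.
Tomás ∩ Jamal ∩ Alice ∩ Noor: 12:30–13:30, 16:00–18:00.
Windows ≥ 30 min: 12:30–13:30, 16:00–18:00.
That's 2 windows.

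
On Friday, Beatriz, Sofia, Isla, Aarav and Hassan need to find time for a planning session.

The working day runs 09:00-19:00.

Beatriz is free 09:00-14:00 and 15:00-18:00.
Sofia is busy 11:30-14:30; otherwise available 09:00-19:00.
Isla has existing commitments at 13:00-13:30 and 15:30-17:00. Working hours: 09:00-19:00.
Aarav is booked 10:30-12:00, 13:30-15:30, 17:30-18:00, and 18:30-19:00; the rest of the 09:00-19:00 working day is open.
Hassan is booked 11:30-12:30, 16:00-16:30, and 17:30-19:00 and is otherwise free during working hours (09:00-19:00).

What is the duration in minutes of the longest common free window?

Sofia free within 09:00–19:00: 09:00–11:30, 14:30–19:00.
Isla free within 09:00–19:00: 09:00–13:00, 13:30–15:30, 17:00–19:00.
Aarav free within 09:00–19:00: 09:00–10:30, 12:00–13:30, 15:30–17:30, 18:00–18:30.
Hassan free within 09:00–19:00: 09:00–11:30, 12:30–16:00, 16:30–17:30.
Beatriz ∩ Sofia: 09:00–11:30, 15:00–18:00.
Beatriz ∩ Sofia ∩ Isla: 09:00–11:30, 15:00–15:30, 17:00–18:00.
Beatriz ∩ Sofia ∩ Isla ∩ Aarav: 09:00–10:30, 17:00–17:30.
Beatriz ∩ Sofia ∩ Isla ∩ Aarav ∩ Hassan: 09:00–10:30, 17:00–17:30.
Common window lengths: 90, 30 min; longest is 90.

90 minutes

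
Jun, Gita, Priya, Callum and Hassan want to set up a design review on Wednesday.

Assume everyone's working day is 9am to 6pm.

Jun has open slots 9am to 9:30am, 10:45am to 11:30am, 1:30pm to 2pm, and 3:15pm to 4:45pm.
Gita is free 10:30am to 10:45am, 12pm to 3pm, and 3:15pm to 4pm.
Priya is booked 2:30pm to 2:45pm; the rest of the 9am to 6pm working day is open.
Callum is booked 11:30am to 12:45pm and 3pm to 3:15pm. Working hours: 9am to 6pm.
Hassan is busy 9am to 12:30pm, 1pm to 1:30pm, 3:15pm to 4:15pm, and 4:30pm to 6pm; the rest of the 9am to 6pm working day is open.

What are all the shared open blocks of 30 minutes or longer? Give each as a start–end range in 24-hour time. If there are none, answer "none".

Priya free within 09:00–18:00: 09:00–14:30, 14:45–18:00.
Callum free within 09:00–18:00: 09:00–11:30, 12:45–15:00, 15:15–18:00.
Hassan free within 09:00–18:00: 12:30–13:00, 13:30–15:15, 16:15–16:30.
Jun ∩ Gita: 13:30–14:00, 15:15–16:00.
Jun ∩ Gita ∩ Priya: 13:30–14:00, 15:15–16:00.
Jun ∩ Gita ∩ Priya ∩ Callum: 13:30–14:00, 15:15–16:00.
Jun ∩ Gita ∩ Priya ∩ Callum ∩ Hassan: 13:30–14:00.
Windows ≥ 30 min: 13:30–14:00.

13:30–14:00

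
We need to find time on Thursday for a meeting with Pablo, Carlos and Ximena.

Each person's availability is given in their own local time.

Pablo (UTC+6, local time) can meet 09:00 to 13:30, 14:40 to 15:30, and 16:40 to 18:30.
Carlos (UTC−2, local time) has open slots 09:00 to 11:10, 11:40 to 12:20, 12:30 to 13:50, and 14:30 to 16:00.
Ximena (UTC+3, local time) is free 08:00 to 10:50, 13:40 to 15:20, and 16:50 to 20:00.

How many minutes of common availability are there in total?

Pablo → UTC: 03:00–07:30, 08:40–09:30, 10:40–12:30.
Carlos → UTC: 11:00–13:10, 13:40–14:20, 14:30–15:50, 16:30–18:00.
Ximena → UTC: 05:00–07:50, 10:40–12:20, 13:50–17:00.
Pablo ∩ Carlos: 11:00–12:30.
Pablo ∩ Carlos ∩ Ximena: 11:00–12:20.
Total common minutes: 80.

80 minutes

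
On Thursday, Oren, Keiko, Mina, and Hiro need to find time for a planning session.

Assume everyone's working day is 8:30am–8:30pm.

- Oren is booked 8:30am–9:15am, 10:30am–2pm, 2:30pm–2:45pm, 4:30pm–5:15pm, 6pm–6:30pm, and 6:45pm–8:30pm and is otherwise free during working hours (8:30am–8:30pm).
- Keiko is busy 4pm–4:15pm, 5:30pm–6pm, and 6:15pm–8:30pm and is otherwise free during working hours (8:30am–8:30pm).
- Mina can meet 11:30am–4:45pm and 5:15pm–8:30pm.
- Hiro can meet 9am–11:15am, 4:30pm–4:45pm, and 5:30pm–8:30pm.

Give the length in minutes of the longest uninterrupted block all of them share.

Oren free within 08:30–20:30: 09:15–10:30, 14:00–14:30, 14:45–16:30, 17:15–18:00, 18:30–18:45.
Keiko free within 08:30–20:30: 08:30–16:00, 16:15–17:30, 18:00–18:15.
Oren ∩ Keiko: 09:15–10:30, 14:00–14:30, 14:45–16:00, 16:15–16:30, 17:15–17:30.
Oren ∩ Keiko ∩ Mina: 14:00–14:30, 14:45–16:00, 16:15–16:30, 17:15–17:30.
Oren ∩ Keiko ∩ Mina ∩ Hiro: (none).
No common window.

0 minutes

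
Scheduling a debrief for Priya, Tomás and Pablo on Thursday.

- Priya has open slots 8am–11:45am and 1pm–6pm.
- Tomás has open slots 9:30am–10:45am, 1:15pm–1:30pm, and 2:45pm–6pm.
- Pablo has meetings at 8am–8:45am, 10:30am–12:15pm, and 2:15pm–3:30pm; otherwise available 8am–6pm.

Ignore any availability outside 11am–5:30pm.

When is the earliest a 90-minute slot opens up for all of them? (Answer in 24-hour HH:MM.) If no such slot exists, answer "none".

15:30

Pablo free within 08:00–18:00: 08:45–10:30, 12:15–14:15, 15:30–18:00.
Priya ∩ Tomás: 09:30–10:45, 13:15–13:30, 14:45–18:00.
Priya ∩ Tomás ∩ Pablo: 09:30–10:30, 13:15–13:30, 15:30–18:00.
Restricted to 11:00–17:30: 13:15–13:30, 15:30–17:30.
Windows ≥ 90 min: 15:30–17:30.
Earliest such window starts at 15:30.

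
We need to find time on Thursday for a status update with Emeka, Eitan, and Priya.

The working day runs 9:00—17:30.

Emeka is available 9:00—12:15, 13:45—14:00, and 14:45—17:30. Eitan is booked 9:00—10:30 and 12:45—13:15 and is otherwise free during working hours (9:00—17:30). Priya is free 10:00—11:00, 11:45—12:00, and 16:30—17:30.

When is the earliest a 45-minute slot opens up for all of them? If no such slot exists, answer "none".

Eitan free within 09:00–17:30: 10:30–12:45, 13:15–17:30.
Emeka ∩ Eitan: 10:30–12:15, 13:45–14:00, 14:45–17:30.
Emeka ∩ Eitan ∩ Priya: 10:30–11:00, 11:45–12:00, 16:30–17:30.
Windows ≥ 45 min: 16:30–17:30.
Earliest such window starts at 16:30.

16:30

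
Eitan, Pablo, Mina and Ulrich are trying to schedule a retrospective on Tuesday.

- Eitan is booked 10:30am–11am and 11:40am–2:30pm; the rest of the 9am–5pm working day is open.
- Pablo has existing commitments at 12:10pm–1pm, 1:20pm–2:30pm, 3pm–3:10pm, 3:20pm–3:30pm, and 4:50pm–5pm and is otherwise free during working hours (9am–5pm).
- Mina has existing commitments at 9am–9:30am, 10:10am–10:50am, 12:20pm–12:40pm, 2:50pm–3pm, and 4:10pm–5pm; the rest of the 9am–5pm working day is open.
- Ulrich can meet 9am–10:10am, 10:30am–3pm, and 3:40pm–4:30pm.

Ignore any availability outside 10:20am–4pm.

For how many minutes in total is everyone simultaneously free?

80 minutes

Eitan free within 09:00–17:00: 09:00–10:30, 11:00–11:40, 14:30–17:00.
Pablo free within 09:00–17:00: 09:00–12:10, 13:00–13:20, 14:30–15:00, 15:10–15:20, 15:30–16:50.
Mina free within 09:00–17:00: 09:30–10:10, 10:50–12:20, 12:40–14:50, 15:00–16:10.
Eitan ∩ Pablo: 09:00–10:30, 11:00–11:40, 14:30–15:00, 15:10–15:20, 15:30–16:50.
Eitan ∩ Pablo ∩ Mina: 09:30–10:10, 11:00–11:40, 14:30–14:50, 15:10–15:20, 15:30–16:10.
Eitan ∩ Pablo ∩ Mina ∩ Ulrich: 09:30–10:10, 11:00–11:40, 14:30–14:50, 15:40–16:10.
Restricted to 10:20–16:00: 11:00–11:40, 14:30–14:50, 15:40–16:00.
Total common minutes: 40 + 20 + 20 = 80.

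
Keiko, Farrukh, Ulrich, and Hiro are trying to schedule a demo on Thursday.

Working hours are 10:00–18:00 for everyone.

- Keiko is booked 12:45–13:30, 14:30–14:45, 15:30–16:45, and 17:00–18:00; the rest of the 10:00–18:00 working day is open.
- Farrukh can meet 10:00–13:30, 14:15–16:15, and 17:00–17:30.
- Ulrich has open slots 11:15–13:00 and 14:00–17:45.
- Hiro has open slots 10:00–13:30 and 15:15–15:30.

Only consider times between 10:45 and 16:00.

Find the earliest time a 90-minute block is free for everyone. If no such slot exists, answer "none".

Keiko free within 10:00–18:00: 10:00–12:45, 13:30–14:30, 14:45–15:30, 16:45–17:00.
Keiko ∩ Farrukh: 10:00–12:45, 14:15–14:30, 14:45–15:30.
Keiko ∩ Farrukh ∩ Ulrich: 11:15–12:45, 14:15–14:30, 14:45–15:30.
Keiko ∩ Farrukh ∩ Ulrich ∩ Hiro: 11:15–12:45, 15:15–15:30.
Restricted to 10:45–16:00: 11:15–12:45, 15:15–15:30.
Windows ≥ 90 min: 11:15–12:45.
Earliest such window starts at 11:15.

11:15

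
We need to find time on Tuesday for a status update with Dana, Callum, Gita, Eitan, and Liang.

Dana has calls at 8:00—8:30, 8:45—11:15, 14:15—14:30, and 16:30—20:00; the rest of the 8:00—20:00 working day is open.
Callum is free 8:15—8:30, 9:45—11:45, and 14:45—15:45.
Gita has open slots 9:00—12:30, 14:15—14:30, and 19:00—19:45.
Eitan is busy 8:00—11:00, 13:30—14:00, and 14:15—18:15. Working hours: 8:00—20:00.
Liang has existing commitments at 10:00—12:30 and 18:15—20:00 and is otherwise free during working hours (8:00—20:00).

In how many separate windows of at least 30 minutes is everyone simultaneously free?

0

Dana free within 08:00–20:00: 08:30–08:45, 11:15–14:15, 14:30–16:30.
Eitan free within 08:00–20:00: 11:00–13:30, 14:00–14:15, 18:15–20:00.
Liang free within 08:00–20:00: 08:00–10:00, 12:30–18:15.
Dana ∩ Callum: 11:15–11:45, 14:45–15:45.
Dana ∩ Callum ∩ Gita: 11:15–11:45.
Dana ∩ Callum ∩ Gita ∩ Eitan: 11:15–11:45.
Dana ∩ Callum ∩ Gita ∩ Eitan ∩ Liang: (none).
Windows ≥ 30 min: (none).
That's 0 windows.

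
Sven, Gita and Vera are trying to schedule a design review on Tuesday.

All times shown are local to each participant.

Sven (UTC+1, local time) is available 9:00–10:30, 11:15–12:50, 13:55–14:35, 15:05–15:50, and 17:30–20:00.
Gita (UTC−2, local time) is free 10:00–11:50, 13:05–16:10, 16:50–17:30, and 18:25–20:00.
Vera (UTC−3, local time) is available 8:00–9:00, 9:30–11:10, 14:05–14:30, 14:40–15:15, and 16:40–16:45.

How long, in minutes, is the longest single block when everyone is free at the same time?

40 minutes

Sven → UTC: 08:00–09:30, 10:15–11:50, 12:55–13:35, 14:05–14:50, 16:30–19:00.
Gita → UTC: 12:00–13:50, 15:05–18:10, 18:50–19:30, 20:25–22:00.
Vera → UTC: 11:00–12:00, 12:30–14:10, 17:05–17:30, 17:40–18:15, 19:40–19:45.
Sven ∩ Gita: 12:55–13:35, 16:30–18:10, 18:50–19:00.
Sven ∩ Gita ∩ Vera: 12:55–13:35, 17:05–17:30, 17:40–18:10.
Common window lengths: 40, 25, 30 min; longest is 40.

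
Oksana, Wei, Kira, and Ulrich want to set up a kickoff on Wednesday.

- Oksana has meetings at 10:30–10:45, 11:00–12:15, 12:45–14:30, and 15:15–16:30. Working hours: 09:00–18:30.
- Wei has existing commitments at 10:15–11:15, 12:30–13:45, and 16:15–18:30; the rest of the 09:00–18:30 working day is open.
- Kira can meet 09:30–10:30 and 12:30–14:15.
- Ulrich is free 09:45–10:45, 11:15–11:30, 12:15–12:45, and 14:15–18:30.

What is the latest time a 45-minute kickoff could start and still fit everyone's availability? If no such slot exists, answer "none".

Oksana free within 09:00–18:30: 09:00–10:30, 10:45–11:00, 12:15–12:45, 14:30–15:15, 16:30–18:30.
Wei free within 09:00–18:30: 09:00–10:15, 11:15–12:30, 13:45–16:15.
Oksana ∩ Wei: 09:00–10:15, 12:15–12:30, 14:30–15:15.
Oksana ∩ Wei ∩ Kira: 09:30–10:15.
Oksana ∩ Wei ∩ Kira ∩ Ulrich: 09:45–10:15.
Windows ≥ 45 min: (none).

none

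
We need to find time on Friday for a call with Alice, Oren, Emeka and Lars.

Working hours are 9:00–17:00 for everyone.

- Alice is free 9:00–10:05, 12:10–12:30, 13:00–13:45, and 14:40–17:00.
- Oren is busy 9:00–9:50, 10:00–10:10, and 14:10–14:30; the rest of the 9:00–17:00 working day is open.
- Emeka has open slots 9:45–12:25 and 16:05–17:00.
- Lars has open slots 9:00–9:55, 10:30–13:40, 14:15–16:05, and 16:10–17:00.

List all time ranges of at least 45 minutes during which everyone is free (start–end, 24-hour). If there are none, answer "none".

Oren free within 09:00–17:00: 09:50–10:00, 10:10–14:10, 14:30–17:00.
Alice ∩ Oren: 09:50–10:00, 12:10–12:30, 13:00–13:45, 14:40–17:00.
Alice ∩ Oren ∩ Emeka: 09:50–10:00, 12:10–12:25, 16:05–17:00.
Alice ∩ Oren ∩ Emeka ∩ Lars: 09:50–09:55, 12:10–12:25, 16:10–17:00.
Windows ≥ 45 min: 16:10–17:00.

16:10–17:00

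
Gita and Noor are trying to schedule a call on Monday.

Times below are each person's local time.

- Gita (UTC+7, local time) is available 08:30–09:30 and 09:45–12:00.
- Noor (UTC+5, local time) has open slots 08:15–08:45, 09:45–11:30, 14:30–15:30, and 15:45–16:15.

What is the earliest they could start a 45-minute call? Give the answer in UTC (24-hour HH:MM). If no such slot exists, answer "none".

Gita → UTC: 01:30–02:30, 02:45–05:00.
Noor → UTC: 03:15–03:45, 04:45–06:30, 09:30–10:30, 10:45–11:15.
Gita ∩ Noor: 03:15–03:45, 04:45–05:00.
Windows ≥ 45 min: (none).

none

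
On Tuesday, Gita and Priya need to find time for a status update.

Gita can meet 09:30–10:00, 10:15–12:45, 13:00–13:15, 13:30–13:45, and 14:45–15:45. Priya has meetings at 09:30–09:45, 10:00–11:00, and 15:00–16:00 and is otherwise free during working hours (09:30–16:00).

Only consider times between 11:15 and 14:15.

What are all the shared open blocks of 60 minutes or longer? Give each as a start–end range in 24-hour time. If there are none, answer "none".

Priya free within 09:30–16:00: 09:45–10:00, 11:00–15:00.
Gita ∩ Priya: 09:45–10:00, 11:00–12:45, 13:00–13:15, 13:30–13:45, 14:45–15:00.
Restricted to 11:15–14:15: 11:15–12:45, 13:00–13:15, 13:30–13:45.
Windows ≥ 60 min: 11:15–12:45.

11:15–12:45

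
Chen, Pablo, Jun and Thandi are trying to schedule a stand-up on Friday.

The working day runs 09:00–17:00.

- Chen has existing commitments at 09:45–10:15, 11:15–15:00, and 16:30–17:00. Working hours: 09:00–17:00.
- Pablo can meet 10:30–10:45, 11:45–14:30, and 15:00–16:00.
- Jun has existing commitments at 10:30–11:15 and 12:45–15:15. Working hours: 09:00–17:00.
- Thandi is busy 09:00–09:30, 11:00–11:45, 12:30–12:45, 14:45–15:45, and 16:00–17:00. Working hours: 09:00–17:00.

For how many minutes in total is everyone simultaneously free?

Chen free within 09:00–17:00: 09:00–09:45, 10:15–11:15, 15:00–16:30.
Jun free within 09:00–17:00: 09:00–10:30, 11:15–12:45, 15:15–17:00.
Thandi free within 09:00–17:00: 09:30–11:00, 11:45–12:30, 12:45–14:45, 15:45–16:00.
Chen ∩ Pablo: 10:30–10:45, 15:00–16:00.
Chen ∩ Pablo ∩ Jun: 15:15–16:00.
Chen ∩ Pablo ∩ Jun ∩ Thandi: 15:45–16:00.
Total common minutes: 15.

15 minutes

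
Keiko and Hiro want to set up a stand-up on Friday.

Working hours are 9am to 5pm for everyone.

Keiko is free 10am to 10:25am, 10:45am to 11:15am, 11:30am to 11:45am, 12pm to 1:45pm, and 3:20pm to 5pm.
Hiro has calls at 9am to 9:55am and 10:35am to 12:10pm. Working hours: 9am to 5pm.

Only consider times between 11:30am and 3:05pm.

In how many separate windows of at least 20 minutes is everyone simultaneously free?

1

Hiro free within 09:00–17:00: 09:55–10:35, 12:10–17:00.
Keiko ∩ Hiro: 10:00–10:25, 12:10–13:45, 15:20–17:00.
Restricted to 11:30–15:05: 12:10–13:45.
Windows ≥ 20 min: 12:10–13:45.
That's 1 window.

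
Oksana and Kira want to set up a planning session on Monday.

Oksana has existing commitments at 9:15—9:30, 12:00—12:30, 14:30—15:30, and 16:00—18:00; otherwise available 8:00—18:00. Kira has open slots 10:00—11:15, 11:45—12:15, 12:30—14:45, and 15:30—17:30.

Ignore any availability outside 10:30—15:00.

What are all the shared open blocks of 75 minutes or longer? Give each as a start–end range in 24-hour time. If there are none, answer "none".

Oksana free within 08:00–18:00: 08:00–09:15, 09:30–12:00, 12:30–14:30, 15:30–16:00.
Oksana ∩ Kira: 10:00–11:15, 11:45–12:00, 12:30–14:30, 15:30–16:00.
Restricted to 10:30–15:00: 10:30–11:15, 11:45–12:00, 12:30–14:30.
Windows ≥ 75 min: 12:30–14:30.

12:30–14:30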